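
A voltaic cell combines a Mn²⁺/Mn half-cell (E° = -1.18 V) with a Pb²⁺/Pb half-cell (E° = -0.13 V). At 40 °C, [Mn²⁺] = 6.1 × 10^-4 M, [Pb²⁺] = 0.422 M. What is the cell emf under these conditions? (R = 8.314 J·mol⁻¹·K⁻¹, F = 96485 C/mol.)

The Pb²⁺/Pb couple has the higher reduction potential and acts as the cathode, so E°_cell = -0.13 − (-1.18) = 1.05 V.
Balancing electrons gives n = 2; the reaction quotient is Q = [Mn²⁺]/[Pb²⁺] = 0.00145.
E = E° − (RT/nF) ln Q = 1.05 − (8.314×313)/(2×96485) × (-6.539) = 1.050 + 0.088 = 1.138 V.

1.14 V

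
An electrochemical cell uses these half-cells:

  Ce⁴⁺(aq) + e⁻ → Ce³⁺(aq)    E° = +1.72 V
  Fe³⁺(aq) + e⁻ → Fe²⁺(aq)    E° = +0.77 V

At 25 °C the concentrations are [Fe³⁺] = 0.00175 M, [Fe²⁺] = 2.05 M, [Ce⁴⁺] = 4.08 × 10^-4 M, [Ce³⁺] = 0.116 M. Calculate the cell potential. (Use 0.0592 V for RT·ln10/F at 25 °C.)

The Ce⁴⁺/Ce³⁺ couple has the higher reduction potential and acts as the cathode, so E°_cell = +1.72 − (+0.77) = 0.95 V.
Balancing electrons gives n = 1; the reaction quotient is Q = [Fe³⁺]·[Ce³⁺]/([Fe²⁺]·[Ce⁴⁺]) = 0.243.
At 25 °C, E = E° − (0.0592/n) log Q = 0.95 − (0.0592/1)(-0.615) = 0.950 + 0.036 = 0.986 V.

0.986 V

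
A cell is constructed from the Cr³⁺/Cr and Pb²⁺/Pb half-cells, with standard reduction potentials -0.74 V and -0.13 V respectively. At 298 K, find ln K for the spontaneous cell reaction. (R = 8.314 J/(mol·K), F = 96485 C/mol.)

ln K = 142.5

E°_cell = -0.13 − (-0.74) = 0.61 V, with n = 6 electrons transferred.
At equilibrium E = 0, so the Nernst equation gives ln K = nFE°/RT = (6)(96485)(0.61)/((8.314)(298)) = 142.53.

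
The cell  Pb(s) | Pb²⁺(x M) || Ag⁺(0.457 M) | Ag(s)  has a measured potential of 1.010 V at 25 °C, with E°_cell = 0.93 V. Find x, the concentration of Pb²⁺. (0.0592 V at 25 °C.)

From the Nernst equation, log Q = n(E° − E)/0.0592 = 2(0.93 − 1.010)/0.0592 = -2.703, so Q = 0.00198.
With Q = [Pb²⁺]/[Ag⁺]^2 and the known concentrations, [Pb²⁺] in the numerator gives [Pb²⁺] = 4.1 × 10^-4 M.

4.1 × 10^-4 M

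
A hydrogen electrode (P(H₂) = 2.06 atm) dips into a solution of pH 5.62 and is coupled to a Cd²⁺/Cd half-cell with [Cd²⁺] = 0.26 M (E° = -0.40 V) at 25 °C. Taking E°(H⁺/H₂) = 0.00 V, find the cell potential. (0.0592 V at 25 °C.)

0.075 V

The hydrogen couple is the cathode, so E°_cell = 0.40 V; n = 2.
[H⁺] = 10^(−5.62) = 2.4 × 10^-6 M, and Q = [Cd²⁺]·P(H₂) / [H⁺]^2 = 9.31 × 10^10.
E = E° − (0.0592/2) log Q = 0.40 − (0.0592/2)(10.969) = 0.075 V.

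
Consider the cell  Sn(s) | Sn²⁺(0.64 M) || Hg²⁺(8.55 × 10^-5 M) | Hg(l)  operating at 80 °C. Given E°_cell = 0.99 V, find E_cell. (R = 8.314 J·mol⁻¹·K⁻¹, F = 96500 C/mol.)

0.854 V

Balancing electrons gives n = 2; the reaction quotient is Q = [Sn²⁺]/[Hg²⁺] = 7490.
E = E° − (RT/nF) ln Q = 0.99 − (8.314×353)/(2×96500) × (8.921) = 0.990 − 0.136 = 0.854 V.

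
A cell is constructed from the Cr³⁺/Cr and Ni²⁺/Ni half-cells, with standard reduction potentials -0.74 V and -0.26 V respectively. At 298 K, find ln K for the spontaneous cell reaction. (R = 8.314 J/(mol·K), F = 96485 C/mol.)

ln K = 112.2

E°_cell = -0.26 − (-0.74) = 0.48 V, with n = 6 electrons transferred.
At equilibrium E = 0, so the Nernst equation gives ln K = nFE°/RT = (6)(96485)(0.48)/((8.314)(298)) = 112.16.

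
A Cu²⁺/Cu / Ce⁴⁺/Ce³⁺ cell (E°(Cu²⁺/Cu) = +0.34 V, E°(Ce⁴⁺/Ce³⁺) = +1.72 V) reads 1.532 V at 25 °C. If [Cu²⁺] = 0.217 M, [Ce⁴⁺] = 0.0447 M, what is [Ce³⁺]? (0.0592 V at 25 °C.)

From the Nernst equation, log Q = n(E° − E)/0.0592 = 2(1.38 − 1.532)/0.0592 = -5.135, so Q = 7.33 × 10^-6.
With Q = [Cu²⁺]·[Ce³⁺]^2/[Ce⁴⁺]^2 and the known concentrations, [Ce³⁺]^2 in the numerator gives [Ce³⁺] = 2.6 × 10^-4 M.

2.6 × 10^-4 M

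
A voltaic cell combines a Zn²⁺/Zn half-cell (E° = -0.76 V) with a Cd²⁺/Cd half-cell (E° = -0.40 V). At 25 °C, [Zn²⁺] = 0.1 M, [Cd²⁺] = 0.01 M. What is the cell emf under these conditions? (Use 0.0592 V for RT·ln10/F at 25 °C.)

0.330 V

The Cd²⁺/Cd couple has the higher reduction potential and acts as the cathode, so E°_cell = -0.40 − (-0.76) = 0.36 V.
Balancing electrons gives n = 2; the reaction quotient is Q = [Zn²⁺]/[Cd²⁺] = 10.0.
At 25 °C, E = E° − (0.0592/n) log Q = 0.36 − (0.0592/2)(1.000) = 0.360 − 0.030 = 0.330 V.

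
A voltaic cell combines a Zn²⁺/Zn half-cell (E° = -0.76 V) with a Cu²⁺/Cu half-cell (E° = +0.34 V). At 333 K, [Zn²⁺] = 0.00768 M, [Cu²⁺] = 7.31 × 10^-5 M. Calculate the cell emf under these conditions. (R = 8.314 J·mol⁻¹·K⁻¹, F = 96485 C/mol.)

The Cu²⁺/Cu couple has the higher reduction potential and acts as the cathode, so E°_cell = +0.34 − (-0.76) = 1.10 V.
Balancing electrons gives n = 2; the reaction quotient is Q = [Zn²⁺]/[Cu²⁺] = 105.
E = E° − (RT/nF) ln Q = 1.10 − (8.314×333)/(2×96485) × (4.655) = 1.100 − 0.067 = 1.033 V.

1.03 V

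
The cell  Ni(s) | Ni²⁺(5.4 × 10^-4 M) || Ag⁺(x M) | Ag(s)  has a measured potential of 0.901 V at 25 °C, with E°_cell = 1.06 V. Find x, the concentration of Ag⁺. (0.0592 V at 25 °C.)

4.8 × 10^-5 M

From the Nernst equation, log Q = n(E° − E)/0.0592 = 2(1.06 − 0.901)/0.0592 = 5.372, so Q = 2.35 × 10^5.
With Q = [Ni²⁺]/[Ag⁺]^2 and the known concentrations, [Ag⁺]^2 in the denominator gives [Ag⁺] = 4.8 × 10^-5 M.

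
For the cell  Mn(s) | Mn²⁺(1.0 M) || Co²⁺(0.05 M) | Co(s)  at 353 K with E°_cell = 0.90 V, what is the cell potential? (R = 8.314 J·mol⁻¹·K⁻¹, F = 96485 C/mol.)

Balancing electrons gives n = 2; the reaction quotient is Q = [Mn²⁺]/[Co²⁺] = 20.0.
E = E° − (RT/nF) ln Q = 0.90 − (8.314×353)/(2×96485) × (2.996) = 0.900 − 0.046 = 0.854 V.

0.854 V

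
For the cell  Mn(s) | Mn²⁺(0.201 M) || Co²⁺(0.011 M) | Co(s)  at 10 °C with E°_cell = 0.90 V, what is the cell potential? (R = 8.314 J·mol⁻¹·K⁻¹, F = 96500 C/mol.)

0.865 V

Balancing electrons gives n = 2; the reaction quotient is Q = [Mn²⁺]/[Co²⁺] = 18.3.
E = E° − (RT/nF) ln Q = 0.90 − (8.314×283)/(2×96500) × (2.905) = 0.900 − 0.035 = 0.865 V.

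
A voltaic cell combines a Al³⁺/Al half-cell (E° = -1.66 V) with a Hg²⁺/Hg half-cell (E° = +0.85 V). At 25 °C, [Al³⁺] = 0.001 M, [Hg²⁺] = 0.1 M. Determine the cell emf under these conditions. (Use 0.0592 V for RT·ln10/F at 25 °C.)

The Hg²⁺/Hg couple has the higher reduction potential and acts as the cathode, so E°_cell = +0.85 − (-1.66) = 2.51 V.
Balancing electrons gives n = 6; the reaction quotient is Q = [Al³⁺]^2/[Hg²⁺]^3 = 0.00100.
At 25 °C, E = E° − (0.0592/n) log Q = 2.51 − (0.0592/6)(-3.000) = 2.510 + 0.030 = 2.540 V.

2.54 V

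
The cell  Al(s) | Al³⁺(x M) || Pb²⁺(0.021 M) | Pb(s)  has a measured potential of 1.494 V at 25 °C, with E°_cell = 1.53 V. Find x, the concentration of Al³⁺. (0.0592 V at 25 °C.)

0.2 M

From the Nernst equation, log Q = n(E° − E)/0.0592 = 6(1.53 − 1.494)/0.0592 = 3.649, so Q = 4450.
With Q = [Al³⁺]^2/[Pb²⁺]^3 and the known concentrations, [Al³⁺]^2 in the numerator gives [Al³⁺] = 0.2 M.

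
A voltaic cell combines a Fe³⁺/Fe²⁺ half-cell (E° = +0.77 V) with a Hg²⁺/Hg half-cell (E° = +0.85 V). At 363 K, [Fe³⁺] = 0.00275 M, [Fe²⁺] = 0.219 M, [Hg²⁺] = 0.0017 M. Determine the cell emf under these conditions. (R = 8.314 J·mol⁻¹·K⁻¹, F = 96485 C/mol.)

The Hg²⁺/Hg couple has the higher reduction potential and acts as the cathode, so E°_cell = +0.85 − (+0.77) = 0.08 V.
Balancing electrons gives n = 2; the reaction quotient is Q = [Fe³⁺]^2/([Fe²⁺]^2·[Hg²⁺]) = 0.0928.
E = E° − (RT/nF) ln Q = 0.08 − (8.314×363)/(2×96485) × (-2.378) = 0.080 + 0.037 = 0.117 V.

0.117 V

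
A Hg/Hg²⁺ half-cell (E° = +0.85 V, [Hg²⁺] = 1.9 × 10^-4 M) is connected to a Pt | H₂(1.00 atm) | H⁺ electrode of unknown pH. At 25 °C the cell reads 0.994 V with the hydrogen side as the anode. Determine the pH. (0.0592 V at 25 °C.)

pH = 4.29

E°_cell = 0.85 V and n = 2.
log Q = n(E° − E)/0.0592 = 2×(0.85 − 0.994)/0.0592 = -4.865.
With Q = [H⁺]^2 / ([Hg²⁺]·P(H₂)), solving for [H⁺] gives log[H⁺] = -4.293, so pH = 4.29.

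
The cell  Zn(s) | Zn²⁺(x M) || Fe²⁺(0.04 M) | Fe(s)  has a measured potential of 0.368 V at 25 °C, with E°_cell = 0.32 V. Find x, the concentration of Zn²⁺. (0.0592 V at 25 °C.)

From the Nernst equation, log Q = n(E° − E)/0.0592 = 2(0.32 − 0.368)/0.0592 = -1.622, so Q = 0.0239.
With Q = [Zn²⁺]/[Fe²⁺] and the known concentrations, [Zn²⁺] in the numerator gives [Zn²⁺] = 9.6 × 10^-4 M.

9.6 × 10^-4 M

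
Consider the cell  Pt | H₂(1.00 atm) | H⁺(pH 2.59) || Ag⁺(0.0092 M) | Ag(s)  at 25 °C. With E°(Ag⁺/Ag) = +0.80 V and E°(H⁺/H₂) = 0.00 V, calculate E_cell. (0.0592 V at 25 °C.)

0.83 V

The Ag⁺/Ag couple is the cathode, so E°_cell = 0.80 V; n = 2.
[H⁺] = 10^(−2.59) = 0.0026 M, and Q = [H⁺]^2 / ([Ag⁺]^2·P(H₂)) = 0.0781.
E = E° − (0.0592/2) log Q = 0.80 − (0.0592/2)(-1.108) = 0.833 V.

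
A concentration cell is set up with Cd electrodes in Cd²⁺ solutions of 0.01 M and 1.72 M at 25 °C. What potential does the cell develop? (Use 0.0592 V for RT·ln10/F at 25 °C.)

0.066 V

Both half-cells are Cd²⁺/Cd, so E°_cell = 0. The concentrated side is the cathode; the cell reaction moves Cd²⁺ from high to low concentration with n = 2.
Q = [Cd²⁺]_dilute/[Cd²⁺]_conc = 0.01/1.72 = 0.00581.
E = 0 − (0.0592/2) log Q = −(0.0592/2)(-2.236) = 0.0662 V.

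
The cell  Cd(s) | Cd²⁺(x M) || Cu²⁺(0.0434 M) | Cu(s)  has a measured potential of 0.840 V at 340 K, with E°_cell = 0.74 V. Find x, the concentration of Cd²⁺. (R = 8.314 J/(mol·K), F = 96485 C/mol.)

4.7 × 10^-5 M

From the Nernst equation, ln Q = nF(E° − E)/RT = 2×96485×(0.74 − 0.840)/(8.314×340) = -6.827, so Q = 0.00108.
With Q = [Cd²⁺]/[Cu²⁺] and the known concentrations, [Cd²⁺] in the numerator gives [Cd²⁺] = 4.7 × 10^-5 M.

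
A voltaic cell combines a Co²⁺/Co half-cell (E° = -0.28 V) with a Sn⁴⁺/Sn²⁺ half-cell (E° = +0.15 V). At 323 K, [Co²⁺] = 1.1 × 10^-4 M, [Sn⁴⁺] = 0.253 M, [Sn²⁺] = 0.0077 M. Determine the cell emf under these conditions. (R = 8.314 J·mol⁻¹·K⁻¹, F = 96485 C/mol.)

0.605 V

The Sn⁴⁺/Sn²⁺ couple has the higher reduction potential and acts as the cathode, so E°_cell = +0.15 − (-0.28) = 0.43 V.
Balancing electrons gives n = 2; the reaction quotient is Q = [Co²⁺]·[Sn²⁺]/[Sn⁴⁺] = 3.35 × 10^-6.
E = E° − (RT/nF) ln Q = 0.43 − (8.314×323)/(2×96485) × (-12.607) = 0.430 + 0.175 = 0.605 V.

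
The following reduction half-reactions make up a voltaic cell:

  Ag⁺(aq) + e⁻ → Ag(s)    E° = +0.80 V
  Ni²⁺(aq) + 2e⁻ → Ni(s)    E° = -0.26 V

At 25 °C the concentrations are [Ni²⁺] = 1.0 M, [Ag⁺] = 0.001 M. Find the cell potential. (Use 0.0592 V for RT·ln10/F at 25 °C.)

0.882 V

The Ag⁺/Ag couple has the higher reduction potential and acts as the cathode, so E°_cell = +0.80 − (-0.26) = 1.06 V.
Balancing electrons gives n = 2; the reaction quotient is Q = [Ni²⁺]/[Ag⁺]^2 = 1 × 10^6.
At 25 °C, E = E° − (0.0592/n) log Q = 1.06 − (0.0592/2)(6.000) = 1.060 − 0.178 = 0.882 V.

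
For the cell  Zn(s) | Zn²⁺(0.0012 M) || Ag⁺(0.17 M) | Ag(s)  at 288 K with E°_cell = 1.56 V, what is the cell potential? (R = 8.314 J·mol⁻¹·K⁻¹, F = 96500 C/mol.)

1.60 V

Balancing electrons gives n = 2; the reaction quotient is Q = [Zn²⁺]/[Ag⁺]^2 = 0.0415.
E = E° − (RT/nF) ln Q = 1.56 − (8.314×288)/(2×96500) × (-3.182) = 1.560 + 0.039 = 1.599 V.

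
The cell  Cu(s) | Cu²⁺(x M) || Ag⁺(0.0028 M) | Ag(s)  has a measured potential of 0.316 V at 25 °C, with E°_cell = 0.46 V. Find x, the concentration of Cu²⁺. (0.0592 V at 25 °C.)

0.57 M

From the Nernst equation, log Q = n(E° − E)/0.0592 = 2(0.46 − 0.316)/0.0592 = 4.865, so Q = 7.33 × 10^4.
With Q = [Cu²⁺]/[Ag⁺]^2 and the known concentrations, [Cu²⁺] in the numerator gives [Cu²⁺] = 0.57 M.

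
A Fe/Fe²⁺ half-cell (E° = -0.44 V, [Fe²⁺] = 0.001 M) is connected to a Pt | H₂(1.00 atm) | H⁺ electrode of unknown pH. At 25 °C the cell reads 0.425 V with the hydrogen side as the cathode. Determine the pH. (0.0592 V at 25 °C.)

E°_cell = 0.44 V and n = 2.
log Q = n(E° − E)/0.0592 = 2×(0.44 − 0.425)/0.0592 = 0.507.
With Q = [Fe²⁺]·P(H₂) / [H⁺]^2, solving for [H⁺] gives log[H⁺] = -1.753, so pH = 1.75.

pH = 1.75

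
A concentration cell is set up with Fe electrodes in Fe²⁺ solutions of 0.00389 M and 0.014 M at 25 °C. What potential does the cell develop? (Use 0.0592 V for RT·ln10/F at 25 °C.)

0.016 V

Both half-cells are Fe²⁺/Fe, so E°_cell = 0. The concentrated side is the cathode; the cell reaction moves Fe²⁺ from high to low concentration with n = 2.
Q = [Fe²⁺]_dilute/[Fe²⁺]_conc = 0.00389/0.014 = 0.278.
E = 0 − (0.0592/2) log Q = −(0.0592/2)(-0.556) = 0.0165 V.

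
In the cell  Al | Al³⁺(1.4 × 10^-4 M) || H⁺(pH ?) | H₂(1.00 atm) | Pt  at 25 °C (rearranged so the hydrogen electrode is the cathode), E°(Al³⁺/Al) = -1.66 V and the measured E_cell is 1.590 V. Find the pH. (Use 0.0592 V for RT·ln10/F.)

pH = 2.47

E°_cell = 1.66 V and n = 6.
log Q = n(E° − E)/0.0592 = 6×(1.66 − 1.590)/0.0592 = 7.095.
With Q = [Al³⁺]^2·P(H₂)^3 / [H⁺]^6, solving for [H⁺] gives log[H⁺] = -2.467, so pH = 2.47.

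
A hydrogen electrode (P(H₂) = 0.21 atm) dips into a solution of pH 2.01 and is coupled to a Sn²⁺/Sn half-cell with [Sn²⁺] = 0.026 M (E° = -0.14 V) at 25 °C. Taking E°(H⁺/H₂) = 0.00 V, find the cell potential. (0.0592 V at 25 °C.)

The hydrogen couple is the cathode, so E°_cell = 0.14 V; n = 2.
[H⁺] = 10^(−2.01) = 0.0098 M, and Q = [Sn²⁺]·P(H₂) / [H⁺]^2 = 57.2.
E = E° − (0.0592/2) log Q = 0.14 − (0.0592/2)(1.757) = 0.088 V.

0.088 V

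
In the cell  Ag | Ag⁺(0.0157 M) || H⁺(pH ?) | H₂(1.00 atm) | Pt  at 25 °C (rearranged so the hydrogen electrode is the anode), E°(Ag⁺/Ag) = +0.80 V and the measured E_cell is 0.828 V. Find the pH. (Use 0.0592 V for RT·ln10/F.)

E°_cell = 0.80 V and n = 2.
log Q = n(E° − E)/0.0592 = 2×(0.80 − 0.828)/0.0592 = -0.946.
With Q = [H⁺]^2 / ([Ag⁺]^2·P(H₂)), solving for [H⁺] gives log[H⁺] = -2.277, so pH = 2.28.

pH = 2.28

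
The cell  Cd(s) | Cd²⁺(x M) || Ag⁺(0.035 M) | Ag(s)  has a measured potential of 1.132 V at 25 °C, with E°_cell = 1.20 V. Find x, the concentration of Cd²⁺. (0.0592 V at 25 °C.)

From the Nernst equation, log Q = n(E° − E)/0.0592 = 2(1.20 − 1.132)/0.0592 = 2.297, so Q = 198.
With Q = [Cd²⁺]/[Ag⁺]^2 and the known concentrations, [Cd²⁺] in the numerator gives [Cd²⁺] = 0.24 M.

0.24 M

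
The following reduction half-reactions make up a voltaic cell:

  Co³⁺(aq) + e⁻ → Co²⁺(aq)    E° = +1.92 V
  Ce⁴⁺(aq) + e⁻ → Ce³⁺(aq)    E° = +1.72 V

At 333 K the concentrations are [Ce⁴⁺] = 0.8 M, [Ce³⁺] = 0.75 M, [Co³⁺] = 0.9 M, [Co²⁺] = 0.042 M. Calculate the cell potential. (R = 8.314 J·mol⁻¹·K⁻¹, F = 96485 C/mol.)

0.286 V

The Co³⁺/Co²⁺ couple has the higher reduction potential and acts as the cathode, so E°_cell = +1.92 − (+1.72) = 0.20 V.
Balancing electrons gives n = 1; the reaction quotient is Q = [Ce⁴⁺]·[Co²⁺]/([Ce³⁺]·[Co³⁺]) = 0.0498.
E = E° − (RT/nF) ln Q = 0.20 − (8.314×333)/(1×96485) × (-3.000) = 0.200 + 0.086 = 0.286 V.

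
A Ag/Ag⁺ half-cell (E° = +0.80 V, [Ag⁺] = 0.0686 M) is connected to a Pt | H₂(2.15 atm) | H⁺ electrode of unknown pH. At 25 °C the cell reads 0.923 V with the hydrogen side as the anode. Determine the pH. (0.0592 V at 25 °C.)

E°_cell = 0.80 V and n = 2.
log Q = n(E° − E)/0.0592 = 2×(0.80 − 0.923)/0.0592 = -4.155.
With Q = [H⁺]^2 / ([Ag⁺]^2·P(H₂)), solving for [H⁺] gives log[H⁺] = -3.075, so pH = 3.08.

pH = 3.08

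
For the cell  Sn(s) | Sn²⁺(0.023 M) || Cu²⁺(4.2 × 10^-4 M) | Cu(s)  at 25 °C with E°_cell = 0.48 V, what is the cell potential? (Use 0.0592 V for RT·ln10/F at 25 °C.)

0.429 V

Balancing electrons gives n = 2; the reaction quotient is Q = [Sn²⁺]/[Cu²⁺] = 54.8.
At 25 °C, E = E° − (0.0592/n) log Q = 0.48 − (0.0592/2)(1.738) = 0.480 − 0.051 = 0.429 V.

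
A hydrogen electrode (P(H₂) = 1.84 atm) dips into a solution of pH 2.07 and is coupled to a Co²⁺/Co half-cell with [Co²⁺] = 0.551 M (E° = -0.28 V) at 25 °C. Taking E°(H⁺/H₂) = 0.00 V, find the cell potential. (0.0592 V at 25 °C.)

The hydrogen couple is the cathode, so E°_cell = 0.28 V; n = 2.
[H⁺] = 10^(−2.07) = 0.0085 M, and Q = [Co²⁺]·P(H₂) / [H⁺]^2 = 1.4 × 10^4.
E = E° − (0.0592/2) log Q = 0.28 − (0.0592/2)(4.146) = 0.157 V.

0.16 V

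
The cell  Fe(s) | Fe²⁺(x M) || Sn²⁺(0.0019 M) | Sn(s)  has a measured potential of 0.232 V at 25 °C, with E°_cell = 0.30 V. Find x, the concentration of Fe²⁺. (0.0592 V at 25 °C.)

0.38 M

From the Nernst equation, log Q = n(E° − E)/0.0592 = 2(0.30 − 0.232)/0.0592 = 2.297, so Q = 198.
With Q = [Fe²⁺]/[Sn²⁺] and the known concentrations, [Fe²⁺] in the numerator gives [Fe²⁺] = 0.38 M.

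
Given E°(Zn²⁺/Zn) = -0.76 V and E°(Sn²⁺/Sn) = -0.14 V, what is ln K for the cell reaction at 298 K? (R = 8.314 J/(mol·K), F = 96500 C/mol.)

E°_cell = -0.14 − (-0.76) = 0.62 V, with n = 2 electrons transferred.
At equilibrium E = 0, so the Nernst equation gives ln K = nFE°/RT = (2)(96500)(0.62)/((8.314)(298)) = 48.30.

ln K = 48.3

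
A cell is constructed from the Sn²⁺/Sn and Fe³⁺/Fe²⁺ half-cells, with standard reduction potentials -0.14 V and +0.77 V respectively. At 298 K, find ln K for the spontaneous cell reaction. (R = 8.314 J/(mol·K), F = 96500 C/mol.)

E°_cell = +0.77 − (-0.14) = 0.91 V, with n = 2 electrons transferred.
At equilibrium E = 0, so the Nernst equation gives ln K = nFE°/RT = (2)(96500)(0.91)/((8.314)(298)) = 70.89.

ln K = 70.9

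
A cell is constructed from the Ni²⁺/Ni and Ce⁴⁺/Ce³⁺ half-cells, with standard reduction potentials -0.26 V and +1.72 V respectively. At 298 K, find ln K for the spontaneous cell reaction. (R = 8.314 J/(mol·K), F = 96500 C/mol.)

E°_cell = +1.72 − (-0.26) = 1.98 V, with n = 2 electrons transferred.
At equilibrium E = 0, so the Nernst equation gives ln K = nFE°/RT = (2)(96500)(1.98)/((8.314)(298)) = 154.24.

ln K = 154.2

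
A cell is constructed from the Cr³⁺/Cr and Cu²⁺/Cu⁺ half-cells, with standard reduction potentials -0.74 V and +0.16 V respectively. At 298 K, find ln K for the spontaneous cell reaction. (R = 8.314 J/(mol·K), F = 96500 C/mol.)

E°_cell = +0.16 − (-0.74) = 0.90 V, with n = 3 electrons transferred.
At equilibrium E = 0, so the Nernst equation gives ln K = nFE°/RT = (3)(96500)(0.90)/((8.314)(298)) = 105.16.

ln K = 105.2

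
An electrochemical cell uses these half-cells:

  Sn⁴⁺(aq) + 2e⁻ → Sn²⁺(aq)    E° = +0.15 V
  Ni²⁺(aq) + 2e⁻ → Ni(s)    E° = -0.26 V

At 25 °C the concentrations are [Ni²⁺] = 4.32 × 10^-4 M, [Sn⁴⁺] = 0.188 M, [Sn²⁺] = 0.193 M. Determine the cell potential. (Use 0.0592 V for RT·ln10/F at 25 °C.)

The Sn⁴⁺/Sn²⁺ couple has the higher reduction potential and acts as the cathode, so E°_cell = +0.15 − (-0.26) = 0.41 V.
Balancing electrons gives n = 2; the reaction quotient is Q = [Ni²⁺]·[Sn²⁺]/[Sn⁴⁺] = 4.43 × 10^-4.
At 25 °C, E = E° − (0.0592/n) log Q = 0.41 − (0.0592/2)(-3.353) = 0.410 + 0.099 = 0.509 V.

0.509 V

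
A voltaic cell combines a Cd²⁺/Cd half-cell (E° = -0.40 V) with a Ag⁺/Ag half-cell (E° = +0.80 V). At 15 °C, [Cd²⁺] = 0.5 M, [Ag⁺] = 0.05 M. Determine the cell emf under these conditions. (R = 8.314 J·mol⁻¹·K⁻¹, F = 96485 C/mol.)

1.13 V

The Ag⁺/Ag couple has the higher reduction potential and acts as the cathode, so E°_cell = +0.80 − (-0.40) = 1.20 V.
Balancing electrons gives n = 2; the reaction quotient is Q = [Cd²⁺]/[Ag⁺]^2 = 200.
E = E° − (RT/nF) ln Q = 1.20 − (8.314×288)/(2×96485) × (5.298) = 1.200 − 0.066 = 1.134 V.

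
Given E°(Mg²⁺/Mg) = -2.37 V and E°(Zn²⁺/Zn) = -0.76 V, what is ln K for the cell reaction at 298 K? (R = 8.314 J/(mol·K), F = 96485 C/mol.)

E°_cell = -0.76 − (-2.37) = 1.61 V, with n = 2 electrons transferred.
At equilibrium E = 0, so the Nernst equation gives ln K = nFE°/RT = (2)(96485)(1.61)/((8.314)(298)) = 125.40.

ln K = 125.4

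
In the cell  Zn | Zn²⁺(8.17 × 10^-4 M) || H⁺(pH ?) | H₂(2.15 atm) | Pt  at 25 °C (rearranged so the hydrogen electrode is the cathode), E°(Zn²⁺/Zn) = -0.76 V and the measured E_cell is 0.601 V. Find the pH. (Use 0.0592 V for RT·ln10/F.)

E°_cell = 0.76 V and n = 2.
log Q = n(E° − E)/0.0592 = 2×(0.76 − 0.601)/0.0592 = 5.372.
With Q = [Zn²⁺]·P(H₂) / [H⁺]^2, solving for [H⁺] gives log[H⁺] = -4.063, so pH = 4.06.

pH = 4.06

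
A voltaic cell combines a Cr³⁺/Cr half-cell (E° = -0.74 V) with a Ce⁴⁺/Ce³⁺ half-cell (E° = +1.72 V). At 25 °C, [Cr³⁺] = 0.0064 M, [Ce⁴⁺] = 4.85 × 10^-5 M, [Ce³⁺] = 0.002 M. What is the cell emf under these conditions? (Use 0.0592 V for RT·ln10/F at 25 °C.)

2.41 V

The Ce⁴⁺/Ce³⁺ couple has the higher reduction potential and acts as the cathode, so E°_cell = +1.72 − (-0.74) = 2.46 V.
Balancing electrons gives n = 3; the reaction quotient is Q = [Cr³⁺]·[Ce³⁺]^3/[Ce⁴⁺]^3 = 449.
At 25 °C, E = E° − (0.0592/n) log Q = 2.46 − (0.0592/3)(2.652) = 2.460 − 0.052 = 2.408 V.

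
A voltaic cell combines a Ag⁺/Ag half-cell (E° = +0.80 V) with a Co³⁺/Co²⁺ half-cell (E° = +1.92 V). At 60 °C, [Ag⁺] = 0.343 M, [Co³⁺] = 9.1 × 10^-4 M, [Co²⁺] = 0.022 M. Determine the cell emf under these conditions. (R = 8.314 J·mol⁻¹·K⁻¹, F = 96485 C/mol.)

1.06 V

The Co³⁺/Co²⁺ couple has the higher reduction potential and acts as the cathode, so E°_cell = +1.92 − (+0.80) = 1.12 V.
Balancing electrons gives n = 1; the reaction quotient is Q = [Ag⁺]·[Co²⁺]/[Co³⁺] = 8.29.
E = E° − (RT/nF) ln Q = 1.12 − (8.314×333)/(1×96485) × (2.115) = 1.120 − 0.061 = 1.059 V.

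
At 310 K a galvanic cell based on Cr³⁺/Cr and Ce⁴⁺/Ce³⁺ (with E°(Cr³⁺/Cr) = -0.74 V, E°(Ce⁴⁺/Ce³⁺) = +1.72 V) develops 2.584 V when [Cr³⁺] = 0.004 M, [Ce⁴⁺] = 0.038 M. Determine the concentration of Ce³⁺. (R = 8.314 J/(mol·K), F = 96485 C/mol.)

From the Nernst equation, ln Q = nF(E° − E)/RT = 3×96485×(2.46 − 2.584)/(8.314×310) = -13.926, so Q = 8.95 × 10^-7.
With Q = [Cr³⁺]·[Ce³⁺]^3/[Ce⁴⁺]^3 and the known concentrations, [Ce³⁺]^3 in the numerator gives [Ce³⁺] = 0.0023 M.

0.0023 M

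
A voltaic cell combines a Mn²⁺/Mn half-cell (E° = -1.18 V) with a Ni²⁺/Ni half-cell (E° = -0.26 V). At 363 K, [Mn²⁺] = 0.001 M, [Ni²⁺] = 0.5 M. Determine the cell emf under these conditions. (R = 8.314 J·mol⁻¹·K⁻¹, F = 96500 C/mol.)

1.02 V

The Ni²⁺/Ni couple has the higher reduction potential and acts as the cathode, so E°_cell = -0.26 − (-1.18) = 0.92 V.
Balancing electrons gives n = 2; the reaction quotient is Q = [Mn²⁺]/[Ni²⁺] = 0.00200.
E = E° − (RT/nF) ln Q = 0.92 − (8.314×363)/(2×96500) × (-6.215) = 0.920 + 0.097 = 1.017 V.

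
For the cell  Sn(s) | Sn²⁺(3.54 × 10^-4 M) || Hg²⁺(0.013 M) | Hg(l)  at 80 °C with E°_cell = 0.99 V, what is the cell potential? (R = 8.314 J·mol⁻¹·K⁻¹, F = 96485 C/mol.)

Balancing electrons gives n = 2; the reaction quotient is Q = [Sn²⁺]/[Hg²⁺] = 0.0272.
E = E° − (RT/nF) ln Q = 0.99 − (8.314×353)/(2×96485) × (-3.603) = 0.990 + 0.055 = 1.045 V.

1.04 V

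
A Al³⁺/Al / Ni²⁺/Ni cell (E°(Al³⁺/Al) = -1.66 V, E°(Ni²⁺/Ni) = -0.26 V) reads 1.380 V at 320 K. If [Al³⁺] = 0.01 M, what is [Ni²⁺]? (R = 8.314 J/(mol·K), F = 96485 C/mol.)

0.011 M

From the Nernst equation, ln Q = nF(E° − E)/RT = 6×96485×(1.40 − 1.380)/(8.314×320) = 4.352, so Q = 77.6.
With Q = [Al³⁺]^2/[Ni²⁺]^3 and the known concentrations, [Ni²⁺]^3 in the denominator gives [Ni²⁺] = 0.011 M.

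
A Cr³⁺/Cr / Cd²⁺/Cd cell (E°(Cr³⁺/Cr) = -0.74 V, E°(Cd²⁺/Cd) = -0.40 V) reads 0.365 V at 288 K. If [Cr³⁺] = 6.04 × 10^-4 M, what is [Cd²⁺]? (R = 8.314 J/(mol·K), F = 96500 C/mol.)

From the Nernst equation, ln Q = nF(E° − E)/RT = 6×96500×(0.34 − 0.365)/(8.314×288) = -6.045, so Q = 0.00237.
With Q = [Cr³⁺]^2/[Cd²⁺]^3 and the known concentrations, [Cd²⁺]^3 in the denominator gives [Cd²⁺] = 0.054 M.

0.054 M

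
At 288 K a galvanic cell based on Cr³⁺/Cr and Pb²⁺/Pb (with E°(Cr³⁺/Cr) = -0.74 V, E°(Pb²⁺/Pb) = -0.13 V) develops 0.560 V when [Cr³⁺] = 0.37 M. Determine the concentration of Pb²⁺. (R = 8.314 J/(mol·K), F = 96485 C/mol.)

0.0092 M

From the Nernst equation, ln Q = nF(E° − E)/RT = 6×96485×(0.61 − 0.560)/(8.314×288) = 12.089, so Q = 1.78 × 10^5.
With Q = [Cr³⁺]^2/[Pb²⁺]^3 and the known concentrations, [Pb²⁺]^3 in the denominator gives [Pb²⁺] = 0.0092 M.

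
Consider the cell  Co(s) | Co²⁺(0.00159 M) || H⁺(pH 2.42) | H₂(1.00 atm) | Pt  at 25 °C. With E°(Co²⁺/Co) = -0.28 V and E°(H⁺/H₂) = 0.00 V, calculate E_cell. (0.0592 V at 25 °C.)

0.22 V

The hydrogen couple is the cathode, so E°_cell = 0.28 V; n = 2.
[H⁺] = 10^(−2.42) = 0.0038 M, and Q = [Co²⁺]·P(H₂) / [H⁺]^2 = 110.
E = E° − (0.0592/2) log Q = 0.28 − (0.0592/2)(2.041) = 0.220 V.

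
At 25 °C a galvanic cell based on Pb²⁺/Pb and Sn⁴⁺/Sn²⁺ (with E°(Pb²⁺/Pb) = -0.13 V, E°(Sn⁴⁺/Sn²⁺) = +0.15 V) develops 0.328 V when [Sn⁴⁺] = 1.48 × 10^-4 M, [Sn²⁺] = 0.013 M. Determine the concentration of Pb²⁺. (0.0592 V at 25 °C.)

2.7 × 10^-4 M

From the Nernst equation, log Q = n(E° − E)/0.0592 = 2(0.28 − 0.328)/0.0592 = -1.622, so Q = 0.0239.
With Q = [Pb²⁺]·[Sn²⁺]/[Sn⁴⁺] and the known concentrations, [Pb²⁺] in the numerator gives [Pb²⁺] = 2.7 × 10^-4 M.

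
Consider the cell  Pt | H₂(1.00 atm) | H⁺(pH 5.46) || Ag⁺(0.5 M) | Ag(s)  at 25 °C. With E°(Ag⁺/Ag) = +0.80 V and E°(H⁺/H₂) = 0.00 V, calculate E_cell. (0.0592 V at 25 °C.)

1.11 V

The Ag⁺/Ag couple is the cathode, so E°_cell = 0.80 V; n = 2.
[H⁺] = 10^(−5.46) = 3.5 × 10^-6 M, and Q = [H⁺]^2 / ([Ag⁺]^2·P(H₂)) = 4.81 × 10^-11.
E = E° − (0.0592/2) log Q = 0.80 − (0.0592/2)(-10.318) = 1.105 V.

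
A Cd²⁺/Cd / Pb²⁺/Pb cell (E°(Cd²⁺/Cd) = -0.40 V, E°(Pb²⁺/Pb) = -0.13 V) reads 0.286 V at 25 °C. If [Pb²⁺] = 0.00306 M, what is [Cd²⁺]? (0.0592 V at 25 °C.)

8.8 × 10^-4 M

From the Nernst equation, log Q = n(E° − E)/0.0592 = 2(0.27 − 0.286)/0.0592 = -0.541, so Q = 0.288.
With Q = [Cd²⁺]/[Pb²⁺] and the known concentrations, [Cd²⁺] in the numerator gives [Cd²⁺] = 8.8 × 10^-4 M.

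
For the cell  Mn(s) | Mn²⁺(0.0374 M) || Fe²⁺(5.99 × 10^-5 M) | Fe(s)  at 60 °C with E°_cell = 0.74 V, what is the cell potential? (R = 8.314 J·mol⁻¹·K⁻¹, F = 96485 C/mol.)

0.648 V

Balancing electrons gives n = 2; the reaction quotient is Q = [Mn²⁺]/[Fe²⁺] = 624.
E = E° − (RT/nF) ln Q = 0.74 − (8.314×333)/(2×96485) × (6.437) = 0.740 − 0.092 = 0.648 V.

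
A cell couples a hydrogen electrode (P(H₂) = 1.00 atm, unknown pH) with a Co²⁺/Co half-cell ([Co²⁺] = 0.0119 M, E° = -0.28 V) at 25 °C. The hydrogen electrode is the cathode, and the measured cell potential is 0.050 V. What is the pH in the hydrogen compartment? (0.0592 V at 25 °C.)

pH = 4.85

E°_cell = 0.28 V and n = 2.
log Q = n(E° − E)/0.0592 = 2×(0.28 − 0.050)/0.0592 = 7.770.
With Q = [Co²⁺]·P(H₂) / [H⁺]^2, solving for [H⁺] gives log[H⁺] = -4.847, so pH = 4.85.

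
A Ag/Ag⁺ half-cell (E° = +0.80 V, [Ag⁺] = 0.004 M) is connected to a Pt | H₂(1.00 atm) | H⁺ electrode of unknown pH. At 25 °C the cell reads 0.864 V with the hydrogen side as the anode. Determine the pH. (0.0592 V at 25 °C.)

E°_cell = 0.80 V and n = 2.
log Q = n(E° − E)/0.0592 = 2×(0.80 − 0.864)/0.0592 = -2.162.
With Q = [H⁺]^2 / ([Ag⁺]^2·P(H₂)), solving for [H⁺] gives log[H⁺] = -3.479, so pH = 3.48.

pH = 3.48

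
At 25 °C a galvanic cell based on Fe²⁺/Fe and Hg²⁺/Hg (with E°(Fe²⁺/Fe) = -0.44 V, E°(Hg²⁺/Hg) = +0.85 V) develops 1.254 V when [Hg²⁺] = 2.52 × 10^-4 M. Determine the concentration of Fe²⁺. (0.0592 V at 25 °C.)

0.0041 M

From the Nernst equation, log Q = n(E° − E)/0.0592 = 2(1.29 − 1.254)/0.0592 = 1.216, so Q = 16.5.
With Q = [Fe²⁺]/[Hg²⁺] and the known concentrations, [Fe²⁺] in the numerator gives [Fe²⁺] = 0.0041 M.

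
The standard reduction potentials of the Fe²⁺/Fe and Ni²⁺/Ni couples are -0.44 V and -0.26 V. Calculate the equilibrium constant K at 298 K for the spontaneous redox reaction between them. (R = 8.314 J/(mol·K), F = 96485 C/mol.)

E°_cell = -0.26 − (-0.44) = 0.18 V, with n = 2 electrons transferred.
At equilibrium E = 0, so the Nernst equation gives ln K = nFE°/RT = (2)(96485)(0.18)/((8.314)(298)) = 14.02.
K = e^14.02 = 1.2 × 10^6.

1.2 × 10^6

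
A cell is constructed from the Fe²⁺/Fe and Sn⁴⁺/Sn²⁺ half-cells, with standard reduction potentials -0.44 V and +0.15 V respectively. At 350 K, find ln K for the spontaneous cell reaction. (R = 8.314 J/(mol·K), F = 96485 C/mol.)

ln K = 39.1

E°_cell = +0.15 − (-0.44) = 0.59 V, with n = 2 electrons transferred.
At equilibrium E = 0, so the Nernst equation gives ln K = nFE°/RT = (2)(96485)(0.59)/((8.314)(350)) = 39.13.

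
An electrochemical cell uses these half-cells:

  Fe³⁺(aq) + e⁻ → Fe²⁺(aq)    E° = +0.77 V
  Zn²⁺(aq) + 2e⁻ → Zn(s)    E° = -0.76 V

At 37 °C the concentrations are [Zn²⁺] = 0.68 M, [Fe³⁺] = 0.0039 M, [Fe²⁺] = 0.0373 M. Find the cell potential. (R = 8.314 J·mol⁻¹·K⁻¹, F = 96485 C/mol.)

The Fe³⁺/Fe²⁺ couple has the higher reduction potential and acts as the cathode, so E°_cell = +0.77 − (-0.76) = 1.53 V.
Balancing electrons gives n = 2; the reaction quotient is Q = [Zn²⁺]·[Fe²⁺]^2/[Fe³⁺]^2 = 62.2.
E = E° − (RT/nF) ln Q = 1.53 − (8.314×310)/(2×96485) × (4.130) = 1.530 − 0.055 = 1.475 V.

1.47 V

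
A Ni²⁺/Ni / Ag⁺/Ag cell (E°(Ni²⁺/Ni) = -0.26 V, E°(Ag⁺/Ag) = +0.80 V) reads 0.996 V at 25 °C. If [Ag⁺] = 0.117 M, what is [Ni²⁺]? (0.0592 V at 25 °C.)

2.0 M

From the Nernst equation, log Q = n(E° − E)/0.0592 = 2(1.06 − 0.996)/0.0592 = 2.162, so Q = 145.
With Q = [Ni²⁺]/[Ag⁺]^2 and the known concentrations, [Ni²⁺] in the numerator gives [Ni²⁺] = 2.0 M.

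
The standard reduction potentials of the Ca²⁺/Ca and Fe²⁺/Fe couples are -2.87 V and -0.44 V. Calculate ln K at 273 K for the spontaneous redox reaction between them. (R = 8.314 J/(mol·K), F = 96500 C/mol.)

E°_cell = -0.44 − (-2.87) = 2.43 V, with n = 2 electrons transferred.
At equilibrium E = 0, so the Nernst equation gives ln K = nFE°/RT = (2)(96500)(2.43)/((8.314)(273)) = 206.63.

ln K = 206.6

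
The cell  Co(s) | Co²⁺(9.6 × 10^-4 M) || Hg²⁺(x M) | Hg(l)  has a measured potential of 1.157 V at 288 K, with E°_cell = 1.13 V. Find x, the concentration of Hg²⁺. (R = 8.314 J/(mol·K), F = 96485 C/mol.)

0.0085 M

From the Nernst equation, ln Q = nF(E° − E)/RT = 2×96485×(1.13 − 1.157)/(8.314×288) = -2.176, so Q = 0.113.
With Q = [Co²⁺]/[Hg²⁺] and the known concentrations, [Hg²⁺] in the denominator gives [Hg²⁺] = 0.0085 M.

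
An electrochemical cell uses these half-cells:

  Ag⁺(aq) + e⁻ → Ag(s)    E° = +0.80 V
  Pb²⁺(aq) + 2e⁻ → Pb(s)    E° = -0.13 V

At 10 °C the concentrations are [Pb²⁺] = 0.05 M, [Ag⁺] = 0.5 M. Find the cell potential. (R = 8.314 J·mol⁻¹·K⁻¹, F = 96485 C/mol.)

0.950 V

The Ag⁺/Ag couple has the higher reduction potential and acts as the cathode, so E°_cell = +0.80 − (-0.13) = 0.93 V.
Balancing electrons gives n = 2; the reaction quotient is Q = [Pb²⁺]/[Ag⁺]^2 = 0.200.
E = E° − (RT/nF) ln Q = 0.93 − (8.314×283)/(2×96485) × (-1.609) = 0.930 + 0.020 = 0.950 V.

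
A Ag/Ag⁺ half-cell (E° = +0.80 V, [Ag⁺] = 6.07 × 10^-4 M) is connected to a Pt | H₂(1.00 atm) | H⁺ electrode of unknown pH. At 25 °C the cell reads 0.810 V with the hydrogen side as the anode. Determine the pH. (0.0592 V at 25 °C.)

E°_cell = 0.80 V and n = 2.
log Q = n(E° − E)/0.0592 = 2×(0.80 − 0.810)/0.0592 = -0.338.
With Q = [H⁺]^2 / ([Ag⁺]^2·P(H₂)), solving for [H⁺] gives log[H⁺] = -3.386, so pH = 3.39.

pH = 3.39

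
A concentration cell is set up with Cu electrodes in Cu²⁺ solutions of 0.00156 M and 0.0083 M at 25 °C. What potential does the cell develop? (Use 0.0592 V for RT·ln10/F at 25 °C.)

Both half-cells are Cu²⁺/Cu, so E°_cell = 0. The concentrated side is the cathode; the cell reaction moves Cu²⁺ from high to low concentration with n = 2.
Q = [Cu²⁺]_dilute/[Cu²⁺]_conc = 0.00156/0.0083 = 0.188.
E = 0 − (0.0592/2) log Q = −(0.0592/2)(-0.726) = 0.0215 V.

0.021 V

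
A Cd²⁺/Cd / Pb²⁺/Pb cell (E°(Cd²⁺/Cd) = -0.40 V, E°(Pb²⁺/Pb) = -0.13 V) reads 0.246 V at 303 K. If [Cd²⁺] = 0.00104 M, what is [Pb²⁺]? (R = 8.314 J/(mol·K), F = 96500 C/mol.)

1.7 × 10^-4 M

From the Nernst equation, ln Q = nF(E° − E)/RT = 2×96500×(0.27 − 0.246)/(8.314×303) = 1.839, so Q = 6.29.
With Q = [Cd²⁺]/[Pb²⁺] and the known concentrations, [Pb²⁺] in the denominator gives [Pb²⁺] = 1.7 × 10^-4 M.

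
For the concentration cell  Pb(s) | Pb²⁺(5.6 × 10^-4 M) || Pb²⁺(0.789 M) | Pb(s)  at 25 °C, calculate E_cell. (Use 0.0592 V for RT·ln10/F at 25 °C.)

Both half-cells are Pb²⁺/Pb, so E°_cell = 0. The concentrated side is the cathode; the cell reaction moves Pb²⁺ from high to low concentration with n = 2.
Q = [Pb²⁺]_dilute/[Pb²⁺]_conc = 5.6 × 10^-4/0.789 = 7.1 × 10^-4.
E = 0 − (0.0592/2) log Q = −(0.0592/2)(-3.149) = 0.0932 V.

0.093 V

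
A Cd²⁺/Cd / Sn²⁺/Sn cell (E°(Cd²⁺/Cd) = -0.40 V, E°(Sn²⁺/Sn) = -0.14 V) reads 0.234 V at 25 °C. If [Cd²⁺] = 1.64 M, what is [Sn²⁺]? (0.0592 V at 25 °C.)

0.22 M

From the Nernst equation, log Q = n(E° − E)/0.0592 = 2(0.26 − 0.234)/0.0592 = 0.878, so Q = 7.56.
With Q = [Cd²⁺]/[Sn²⁺] and the known concentrations, [Sn²⁺] in the denominator gives [Sn²⁺] = 0.22 M.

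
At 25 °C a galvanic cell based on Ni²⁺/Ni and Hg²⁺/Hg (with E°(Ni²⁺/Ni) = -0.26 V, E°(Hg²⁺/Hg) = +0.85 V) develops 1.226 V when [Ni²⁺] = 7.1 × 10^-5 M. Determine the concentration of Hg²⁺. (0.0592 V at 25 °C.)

0.59 M

From the Nernst equation, log Q = n(E° − E)/0.0592 = 2(1.11 − 1.226)/0.0592 = -3.919, so Q = 1.21 × 10^-4.
With Q = [Ni²⁺]/[Hg²⁺] and the known concentrations, [Hg²⁺] in the denominator gives [Hg²⁺] = 0.59 M.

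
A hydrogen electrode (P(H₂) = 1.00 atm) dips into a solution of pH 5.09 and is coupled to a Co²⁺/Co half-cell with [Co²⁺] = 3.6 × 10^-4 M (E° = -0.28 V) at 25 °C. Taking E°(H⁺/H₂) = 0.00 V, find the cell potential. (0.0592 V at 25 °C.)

The hydrogen couple is the cathode, so E°_cell = 0.28 V; n = 2.
[H⁺] = 10^(−5.09) = 8.1 × 10^-6 M, and Q = [Co²⁺]·P(H₂) / [H⁺]^2 = 5.45 × 10^6.
E = E° − (0.0592/2) log Q = 0.28 − (0.0592/2)(6.736) = 0.081 V.

0.081 V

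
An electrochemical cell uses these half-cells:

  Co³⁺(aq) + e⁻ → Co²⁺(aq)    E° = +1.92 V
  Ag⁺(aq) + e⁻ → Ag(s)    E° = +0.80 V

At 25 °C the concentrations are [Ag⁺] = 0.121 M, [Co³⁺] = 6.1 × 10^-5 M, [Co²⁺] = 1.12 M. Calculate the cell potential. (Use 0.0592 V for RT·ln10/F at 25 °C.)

The Co³⁺/Co²⁺ couple has the higher reduction potential and acts as the cathode, so E°_cell = +1.92 − (+0.80) = 1.12 V.
Balancing electrons gives n = 1; the reaction quotient is Q = [Ag⁺]·[Co²⁺]/[Co³⁺] = 2220.
At 25 °C, E = E° − (0.0592/n) log Q = 1.12 − (0.0592/1)(3.347) = 1.120 − 0.198 = 0.922 V.

0.922 V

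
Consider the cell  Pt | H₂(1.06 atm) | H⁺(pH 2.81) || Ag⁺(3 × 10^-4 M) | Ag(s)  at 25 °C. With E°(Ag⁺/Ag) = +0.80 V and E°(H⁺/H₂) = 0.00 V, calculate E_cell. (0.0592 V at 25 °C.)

The Ag⁺/Ag couple is the cathode, so E°_cell = 0.80 V; n = 2.
[H⁺] = 10^(−2.81) = 0.0015 M, and Q = [H⁺]^2 / ([Ag⁺]^2·P(H₂)) = 25.1.
E = E° − (0.0592/2) log Q = 0.80 − (0.0592/2)(1.400) = 0.759 V.

0.76 V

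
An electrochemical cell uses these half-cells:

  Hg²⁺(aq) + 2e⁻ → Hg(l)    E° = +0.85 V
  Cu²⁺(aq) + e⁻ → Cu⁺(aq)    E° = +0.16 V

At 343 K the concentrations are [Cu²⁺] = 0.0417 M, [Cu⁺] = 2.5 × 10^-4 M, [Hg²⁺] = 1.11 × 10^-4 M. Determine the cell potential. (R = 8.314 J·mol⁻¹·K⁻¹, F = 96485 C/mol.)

0.404 V

The Hg²⁺/Hg couple has the higher reduction potential and acts as the cathode, so E°_cell = +0.85 − (+0.16) = 0.69 V.
Balancing electrons gives n = 2; the reaction quotient is Q = [Cu²⁺]^2/([Cu⁺]^2·[Hg²⁺]) = 2.51 × 10^8.
E = E° − (RT/nF) ln Q = 0.69 − (8.314×343)/(2×96485) × (19.340) = 0.690 − 0.286 = 0.404 V.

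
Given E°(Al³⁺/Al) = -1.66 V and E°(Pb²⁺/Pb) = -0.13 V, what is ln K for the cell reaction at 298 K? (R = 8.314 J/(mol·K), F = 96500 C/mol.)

E°_cell = -0.13 − (-1.66) = 1.53 V, with n = 6 electrons transferred.
At equilibrium E = 0, so the Nernst equation gives ln K = nFE°/RT = (6)(96500)(1.53)/((8.314)(298)) = 357.56.

ln K = 357.6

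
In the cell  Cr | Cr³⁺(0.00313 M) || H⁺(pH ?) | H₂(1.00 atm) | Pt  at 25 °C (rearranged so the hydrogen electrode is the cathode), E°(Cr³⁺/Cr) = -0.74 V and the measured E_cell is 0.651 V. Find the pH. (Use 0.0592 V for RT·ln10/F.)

pH = 2.34

E°_cell = 0.74 V and n = 6.
log Q = n(E° − E)/0.0592 = 6×(0.74 − 0.651)/0.0592 = 9.020.
With Q = [Cr³⁺]^2·P(H₂)^3 / [H⁺]^6, solving for [H⁺] gives log[H⁺] = -2.338, so pH = 2.34.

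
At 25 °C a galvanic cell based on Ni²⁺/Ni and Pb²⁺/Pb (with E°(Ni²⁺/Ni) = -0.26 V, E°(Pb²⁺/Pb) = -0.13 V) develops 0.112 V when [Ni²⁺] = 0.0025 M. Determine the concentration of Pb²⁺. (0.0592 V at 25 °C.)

From the Nernst equation, log Q = n(E° − E)/0.0592 = 2(0.13 − 0.112)/0.0592 = 0.608, so Q = 4.06.
With Q = [Ni²⁺]/[Pb²⁺] and the known concentrations, [Pb²⁺] in the denominator gives [Pb²⁺] = 6.2 × 10^-4 M.

6.2 × 10^-4 M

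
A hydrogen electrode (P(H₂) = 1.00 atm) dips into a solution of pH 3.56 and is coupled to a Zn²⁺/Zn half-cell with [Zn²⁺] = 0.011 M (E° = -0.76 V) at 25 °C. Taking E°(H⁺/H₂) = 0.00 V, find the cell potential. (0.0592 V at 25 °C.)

0.61 V

The hydrogen couple is the cathode, so E°_cell = 0.76 V; n = 2.
[H⁺] = 10^(−3.56) = 2.8 × 10^-4 M, and Q = [Zn²⁺]·P(H₂) / [H⁺]^2 = 1.45 × 10^5.
E = E° − (0.0592/2) log Q = 0.76 − (0.0592/2)(5.161) = 0.607 V.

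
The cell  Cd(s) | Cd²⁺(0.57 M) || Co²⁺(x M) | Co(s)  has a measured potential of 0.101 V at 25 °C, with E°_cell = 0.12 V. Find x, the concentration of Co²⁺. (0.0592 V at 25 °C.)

0.13 M

From the Nernst equation, log Q = n(E° − E)/0.0592 = 2(0.12 − 0.101)/0.0592 = 0.642, so Q = 4.38.
With Q = [Cd²⁺]/[Co²⁺] and the known concentrations, [Co²⁺] in the denominator gives [Co²⁺] = 0.13 M.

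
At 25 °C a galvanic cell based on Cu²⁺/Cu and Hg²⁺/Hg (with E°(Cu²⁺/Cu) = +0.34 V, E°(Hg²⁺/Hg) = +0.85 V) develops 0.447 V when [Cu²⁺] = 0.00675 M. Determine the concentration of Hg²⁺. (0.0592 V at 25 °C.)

From the Nernst equation, log Q = n(E° − E)/0.0592 = 2(0.51 − 0.447)/0.0592 = 2.128, so Q = 134.
With Q = [Cu²⁺]/[Hg²⁺] and the known concentrations, [Hg²⁺] in the denominator gives [Hg²⁺] = 5 × 10^-5 M.

5 × 10^-5 M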